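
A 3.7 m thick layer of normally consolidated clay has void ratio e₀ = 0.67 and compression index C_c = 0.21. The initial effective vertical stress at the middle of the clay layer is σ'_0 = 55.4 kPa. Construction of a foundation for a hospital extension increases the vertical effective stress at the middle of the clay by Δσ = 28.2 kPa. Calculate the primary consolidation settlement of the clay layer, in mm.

S_c ≈ 83.1 mm

Final effective stress: σ'_f = σ'_0 + Δσ = 55.4 + 28.2 = 83.6 kPa.
Normally consolidated clay, so the full stress increment lies on the virgin compression line:
S_c = C_c·H/(1+e₀)·log₁₀(σ'_f/σ'_0) = 0.21×3.7/(1+0.67)×log₁₀(83.6/55.4)
    = 0.46527 × 0.1787 = 0.08314 m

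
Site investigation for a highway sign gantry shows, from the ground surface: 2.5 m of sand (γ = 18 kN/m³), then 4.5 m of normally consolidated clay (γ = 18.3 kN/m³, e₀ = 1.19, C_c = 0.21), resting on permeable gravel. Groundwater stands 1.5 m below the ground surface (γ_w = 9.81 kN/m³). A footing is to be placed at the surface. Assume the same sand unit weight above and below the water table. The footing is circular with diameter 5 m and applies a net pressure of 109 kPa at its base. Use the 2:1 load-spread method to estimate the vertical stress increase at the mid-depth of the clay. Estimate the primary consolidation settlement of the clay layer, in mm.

S_c ≈ 79.4 mm

Mid-depth of clay below the ground surface: z = 2.5 + 4.5/2 = 4.75 m.
Total vertical stress at mid-clay: σ_v = 18×2.5 + 18.3×2.25 = 86.175 kPa.
Pore pressure: u = 9.81×(4.75 − 1.5) = 31.883 kPa.
Initial effective stress: σ'_0 = σ_v − u = 86.175 − 31.883 = 54.292 kPa.
Stress increase at mid-clay by the 2:1 spreading method:
Δσ ≈ qD²/(D+z)² = 109×5²/(5+4.75)² = 28.665 kPa
Final effective stress: σ'_f = σ'_0 + Δσ = 54.292 + 28.665 = 82.957 kPa.
Normally consolidated clay, so the full stress increment lies on the virgin compression line:
S_c = C_c·H/(1+e₀)·log₁₀(σ'_f/σ'_0) = 0.21×4.5/(1+1.19)×log₁₀(82.957/54.292)
    = 0.43151 × 0.18412 = 0.07945 m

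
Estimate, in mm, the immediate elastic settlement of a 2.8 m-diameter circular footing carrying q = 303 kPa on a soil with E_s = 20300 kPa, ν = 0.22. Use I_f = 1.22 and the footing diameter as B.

S_e ≈ 48.5 mm

Immediate (elastic) settlement: S_e = q·B·(1−ν²)/E_s · I_f.
S_e = 303 × 2.8 × (1 − 0.22²) / 20300 × 1.22
    = 303 × 2.8 × 0.9516 / 20300 × 1.22
    = 0.04852 m = 48.52 mm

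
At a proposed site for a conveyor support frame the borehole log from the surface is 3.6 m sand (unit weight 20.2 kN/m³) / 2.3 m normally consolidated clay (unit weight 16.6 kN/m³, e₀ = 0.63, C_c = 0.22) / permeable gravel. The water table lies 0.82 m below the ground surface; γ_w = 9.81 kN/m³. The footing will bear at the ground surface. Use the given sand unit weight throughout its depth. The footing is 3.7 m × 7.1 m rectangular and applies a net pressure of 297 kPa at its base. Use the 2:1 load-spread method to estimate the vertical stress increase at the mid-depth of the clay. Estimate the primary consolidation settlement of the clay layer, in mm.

S_c ≈ 122 mm

Mid-depth of clay below the ground surface: z = 3.6 + 2.3/2 = 4.75 m.
Total vertical stress at mid-clay: σ_v = 20.2×3.6 + 16.6×1.15 = 91.81 kPa.
Pore pressure: u = 9.81×(4.75 − 0.82) = 38.553 kPa.
Initial effective stress: σ'_0 = σ_v − u = 91.81 − 38.553 = 53.257 kPa.
Stress increase at mid-clay by the 2:1 spreading method:
Δσ = qBL/((B+z)(L+z)) = 297×3.7×7.1/((3.7+4.75)(7.1+4.75)) = 77.919 kPa
Final effective stress: σ'_f = σ'_0 + Δσ = 53.257 + 77.919 = 131.18 kPa.
Normally consolidated clay, so the full stress increment lies on the virgin compression line:
S_c = C_c·H/(1+e₀)·log₁₀(σ'_f/σ'_0) = 0.22×2.3/(1+0.63)×log₁₀(131.18/53.257)
    = 0.31043 × 0.39149 = 0.1215 m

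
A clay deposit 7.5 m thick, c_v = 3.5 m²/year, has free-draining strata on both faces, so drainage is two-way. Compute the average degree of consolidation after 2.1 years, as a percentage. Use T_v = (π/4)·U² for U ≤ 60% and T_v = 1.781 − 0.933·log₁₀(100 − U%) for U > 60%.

Drainage path length: H_d = H/2 = 3.75 m (double drainage).
T_v = c_v·t/H_d² = 3.5×2.1/3.75² = 0.52267.
T_v = 0.52267 corresponds to the U > 60% branch:
U = 1 − 10^((1.781 − T_v)/0.933)/100 = 0.7768

U ≈ 77.7 %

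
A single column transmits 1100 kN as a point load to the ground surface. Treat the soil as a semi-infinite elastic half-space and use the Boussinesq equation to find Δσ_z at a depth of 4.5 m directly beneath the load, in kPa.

Boussinesq vertical stress below a point load on an elastic half-space:
Δσ_z = 3P/(2πz²) · [1 + (r/z)²]^(−5/2)
r/z = 0/4.5 = 0; [1+(r/z)²]^(−5/2) = 1.
Δσ_z = 3×1100/(2π×4.5²) × 1 = 25.936 × 1 = 25.94 kPa

Δσ_z ≈ 25.9 kPa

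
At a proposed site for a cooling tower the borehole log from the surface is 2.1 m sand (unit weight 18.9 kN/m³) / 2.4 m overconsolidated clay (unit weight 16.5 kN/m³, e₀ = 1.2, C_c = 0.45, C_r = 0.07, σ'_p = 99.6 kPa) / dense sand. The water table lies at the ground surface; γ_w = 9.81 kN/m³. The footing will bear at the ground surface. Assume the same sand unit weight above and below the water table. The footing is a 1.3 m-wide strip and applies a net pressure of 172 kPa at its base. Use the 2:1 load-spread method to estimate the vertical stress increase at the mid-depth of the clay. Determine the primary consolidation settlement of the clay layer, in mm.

Mid-depth of clay below the ground surface: z = 2.1 + 2.4/2 = 3.3 m.
Total vertical stress at mid-clay: σ_v = 18.9×2.1 + 16.5×1.2 = 59.49 kPa.
Pore pressure: u = 9.81×(3.3 − 0) = 32.373 kPa.
Initial effective stress: σ'_0 = σ_v − u = 59.49 − 32.373 = 27.117 kPa.
Stress increase at mid-clay by the 2:1 spreading method:
Δσ = qB/(B+z) = 172×1.3/(1.3+3.3) = 48.609 kPa
Final effective stress: σ'_f = 27.117 + 48.609 = 75.726 kPa.
σ'_f = 75.726 ≤ σ'_p = 99.6 kPa, so the clay remains overconsolidated and only the recompression index applies:
S_c = C_r·H/(1+e₀)·log₁₀(σ'_f/σ'_0) = 0.07×2.4/2.2×log₁₀(75.726/27.117)
    = 0.076363 × 0.446 = 0.03406 m

S_c ≈ 34.1 mm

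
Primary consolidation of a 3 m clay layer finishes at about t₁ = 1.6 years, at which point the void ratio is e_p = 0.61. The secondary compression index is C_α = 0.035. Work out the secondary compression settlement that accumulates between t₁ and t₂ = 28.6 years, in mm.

Secondary compression: S_s = C_α·H/(1+e_p)·log₁₀(t₂/t₁)
S_s = 0.035×3/(1+0.61)×log₁₀(28.6/1.6)
    = 0.06522 × 1.252 = 0.08167 m

S_s ≈ 81.7 mm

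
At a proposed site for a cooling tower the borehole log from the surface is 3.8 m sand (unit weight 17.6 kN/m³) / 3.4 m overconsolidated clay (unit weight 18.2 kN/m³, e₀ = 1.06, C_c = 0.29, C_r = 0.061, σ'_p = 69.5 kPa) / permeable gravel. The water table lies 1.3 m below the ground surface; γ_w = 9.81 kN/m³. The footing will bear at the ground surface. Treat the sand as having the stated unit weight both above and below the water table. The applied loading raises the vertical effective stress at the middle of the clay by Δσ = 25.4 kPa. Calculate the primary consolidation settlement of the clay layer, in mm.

Mid-depth of clay below the ground surface: z = 3.8 + 3.4/2 = 5.5 m.
Total vertical stress at mid-clay: σ_v = 17.6×3.8 + 18.2×1.7 = 97.82 kPa.
Pore pressure: u = 9.81×(5.5 − 1.3) = 41.202 kPa.
Initial effective stress: σ'_0 = σ_v − u = 97.82 − 41.202 = 56.618 kPa.
Final effective stress: σ'_f = 56.618 + 25.4 = 82.018 kPa.
σ'_f = 82.018 > σ'_p = 69.5 kPa, so the stress path crosses the preconsolidation pressure — recompression up to σ'_p, then virgin compression beyond:
S_c = H/(1+e₀)·[C_r·log₁₀(σ'_p/σ'_0) + C_c·log₁₀(σ'_f/σ'_p)]
    = 3.4/2.06 × [0.061×log₁₀(69.5/56.618) + 0.29×log₁₀(82.018/69.5)]
    = 1.6505 × [0.0054308 + 0.020858] = 0.04339 m

S_c ≈ 43.4 mm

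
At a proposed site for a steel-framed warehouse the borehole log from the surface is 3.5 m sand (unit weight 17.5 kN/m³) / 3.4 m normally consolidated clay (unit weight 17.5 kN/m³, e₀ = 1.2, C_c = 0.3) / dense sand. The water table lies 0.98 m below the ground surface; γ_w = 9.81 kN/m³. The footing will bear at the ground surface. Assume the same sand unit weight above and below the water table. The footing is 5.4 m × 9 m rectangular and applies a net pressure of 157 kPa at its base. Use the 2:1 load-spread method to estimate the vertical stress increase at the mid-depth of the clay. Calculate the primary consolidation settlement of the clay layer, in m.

S_c ≈ 0.142 m

Mid-depth of clay below the ground surface: z = 3.5 + 3.4/2 = 5.2 m.
Total vertical stress at mid-clay: σ_v = 17.5×3.5 + 17.5×1.7 = 91 kPa.
Pore pressure: u = 9.81×(5.2 − 0.98) = 41.398 kPa.
Initial effective stress: σ'_0 = σ_v − u = 91 − 41.398 = 49.602 kPa.
Stress increase at mid-clay by the 2:1 spreading method:
Δσ = qBL/((B+z)(L+z)) = 157×5.4×9/((5.4+5.2)(9+5.2)) = 50.692 kPa
Final effective stress: σ'_f = σ'_0 + Δσ = 49.602 + 50.692 = 100.29 kPa.
Normally consolidated clay, so the full stress increment lies on the virgin compression line:
S_c = C_c·H/(1+e₀)·log₁₀(σ'_f/σ'_0) = 0.3×3.4/(1+1.2)×log₁₀(100.29/49.602)
    = 0.46364 × 0.30576 = 0.1418 m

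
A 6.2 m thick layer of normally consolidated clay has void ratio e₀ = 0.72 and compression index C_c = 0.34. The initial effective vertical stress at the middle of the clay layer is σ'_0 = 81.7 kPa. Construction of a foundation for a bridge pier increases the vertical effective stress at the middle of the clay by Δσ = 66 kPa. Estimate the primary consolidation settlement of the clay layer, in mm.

Final effective stress: σ'_f = σ'_0 + Δσ = 81.7 + 66 = 147.7 kPa.
Normally consolidated clay, so the full stress increment lies on the virgin compression line:
S_c = C_c·H/(1+e₀)·log₁₀(σ'_f/σ'_0) = 0.34×6.2/(1+0.72)×log₁₀(147.7/81.7)
    = 1.2256 × 0.25716 = 0.3152 m

S_c ≈ 315 mm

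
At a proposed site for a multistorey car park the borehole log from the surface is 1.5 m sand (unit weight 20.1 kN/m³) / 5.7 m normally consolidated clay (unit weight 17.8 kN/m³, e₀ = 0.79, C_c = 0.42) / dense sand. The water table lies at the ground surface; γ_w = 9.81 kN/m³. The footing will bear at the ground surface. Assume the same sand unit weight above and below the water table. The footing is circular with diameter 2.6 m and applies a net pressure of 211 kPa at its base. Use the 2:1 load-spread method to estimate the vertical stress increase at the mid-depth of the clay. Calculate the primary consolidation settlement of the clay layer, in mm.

S_c ≈ 333 mm

Mid-depth of clay below the ground surface: z = 1.5 + 5.7/2 = 4.35 m.
Total vertical stress at mid-clay: σ_v = 20.1×1.5 + 17.8×2.85 = 80.88 kPa.
Pore pressure: u = 9.81×(4.35 − 0) = 42.673 kPa.
Initial effective stress: σ'_0 = σ_v − u = 80.88 − 42.673 = 38.207 kPa.
Stress increase at mid-clay by the 2:1 spreading method:
Δσ ≈ qD²/(D+z)² = 211×2.6²/(2.6+4.35)² = 29.53 kPa
Final effective stress: σ'_f = σ'_0 + Δσ = 38.207 + 29.53 = 67.737 kPa.
Normally consolidated clay, so the full stress increment lies on the virgin compression line:
S_c = C_c·H/(1+e₀)·log₁₀(σ'_f/σ'_0) = 0.42×5.7/(1+0.79)×log₁₀(67.737/38.207)
    = 1.3374 × 0.24868 = 0.3326 m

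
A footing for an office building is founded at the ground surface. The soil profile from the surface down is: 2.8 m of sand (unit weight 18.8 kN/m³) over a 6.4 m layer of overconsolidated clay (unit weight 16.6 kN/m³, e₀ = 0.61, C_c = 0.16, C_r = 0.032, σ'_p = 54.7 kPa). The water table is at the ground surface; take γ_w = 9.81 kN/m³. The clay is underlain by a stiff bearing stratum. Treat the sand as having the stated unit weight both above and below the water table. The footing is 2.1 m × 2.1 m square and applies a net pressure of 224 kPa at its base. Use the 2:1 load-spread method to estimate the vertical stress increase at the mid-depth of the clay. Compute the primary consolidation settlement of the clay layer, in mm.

Mid-depth of clay below the ground surface: z = 2.8 + 6.4/2 = 6 m.
Total vertical stress at mid-clay: σ_v = 18.8×2.8 + 16.6×3.2 = 105.76 kPa.
Pore pressure: u = 9.81×(6 − 0) = 58.86 kPa.
Initial effective stress: σ'_0 = σ_v − u = 105.76 − 58.86 = 46.9 kPa.
Stress increase at mid-clay by the 2:1 spreading method:
Δσ = qBL/((B+z)(L+z)) = 224×2.1×2.1/((2.1+6)(2.1+6)) = 15.056 kPa
Final effective stress: σ'_f = 46.9 + 15.056 = 61.956 kPa.
σ'_f = 61.956 > σ'_p = 54.7 kPa, so the stress path crosses the preconsolidation pressure — recompression up to σ'_p, then virgin compression beyond:
S_c = H/(1+e₀)·[C_r·log₁₀(σ'_p/σ'_0) + C_c·log₁₀(σ'_f/σ'_p)]
    = 6.4/1.61 × [0.032×log₁₀(54.7/46.9) + 0.16×log₁₀(61.956/54.7)]
    = 3.9752 × [0.0021381 + 0.0086554] = 0.04291 m

S_c ≈ 42.9 mm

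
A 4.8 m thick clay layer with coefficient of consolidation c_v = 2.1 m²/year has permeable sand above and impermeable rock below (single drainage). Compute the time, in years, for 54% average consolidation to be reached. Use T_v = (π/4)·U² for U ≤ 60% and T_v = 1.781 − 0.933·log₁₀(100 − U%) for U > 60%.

t ≈ 2.51 years

Drainage path length: H_d = H = 4.8 m (single drainage).
U ≤ 60%: T_v = (π/4)·U² = (π/4)×0.54² = 0.22902.
t = T_v·H_d²/c_v = 0.22902×4.8²/2.1 = 2.513 years.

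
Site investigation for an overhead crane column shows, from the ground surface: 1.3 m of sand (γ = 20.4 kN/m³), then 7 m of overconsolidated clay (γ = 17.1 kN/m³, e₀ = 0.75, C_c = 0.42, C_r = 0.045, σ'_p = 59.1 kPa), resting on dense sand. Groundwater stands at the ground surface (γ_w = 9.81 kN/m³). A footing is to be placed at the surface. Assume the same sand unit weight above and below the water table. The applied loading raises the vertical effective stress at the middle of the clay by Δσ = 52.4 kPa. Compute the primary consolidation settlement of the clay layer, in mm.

Mid-depth of clay below the ground surface: z = 1.3 + 7/2 = 4.8 m.
Total vertical stress at mid-clay: σ_v = 20.4×1.3 + 17.1×3.5 = 86.37 kPa.
Pore pressure: u = 9.81×(4.8 − 0) = 47.088 kPa.
Initial effective stress: σ'_0 = σ_v − u = 86.37 − 47.088 = 39.282 kPa.
Final effective stress: σ'_f = 39.282 + 52.4 = 91.682 kPa.
σ'_f = 91.682 > σ'_p = 59.1 kPa, so the stress path crosses the preconsolidation pressure — recompression up to σ'_p, then virgin compression beyond:
S_c = H/(1+e₀)·[C_r·log₁₀(σ'_p/σ'_0) + C_c·log₁₀(σ'_f/σ'_p)]
    = 7/1.75 × [0.045×log₁₀(59.1/39.282) + 0.42×log₁₀(91.682/59.1)]
    = 4 × [0.0079827 + 0.080093] = 0.3523 m

S_c ≈ 352 mm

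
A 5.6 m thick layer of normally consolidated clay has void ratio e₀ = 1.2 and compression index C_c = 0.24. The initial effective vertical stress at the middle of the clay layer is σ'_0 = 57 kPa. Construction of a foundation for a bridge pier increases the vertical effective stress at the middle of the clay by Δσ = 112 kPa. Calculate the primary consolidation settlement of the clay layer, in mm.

Final effective stress: σ'_f = σ'_0 + Δσ = 57 + 112 = 169 kPa.
Normally consolidated clay, so the full stress increment lies on the virgin compression line:
S_c = C_c·H/(1+e₀)·log₁₀(σ'_f/σ'_0) = 0.24×5.6/(1+1.2)×log₁₀(169/57)
    = 0.61091 × 0.47201 = 0.2884 m

S_c ≈ 288 mm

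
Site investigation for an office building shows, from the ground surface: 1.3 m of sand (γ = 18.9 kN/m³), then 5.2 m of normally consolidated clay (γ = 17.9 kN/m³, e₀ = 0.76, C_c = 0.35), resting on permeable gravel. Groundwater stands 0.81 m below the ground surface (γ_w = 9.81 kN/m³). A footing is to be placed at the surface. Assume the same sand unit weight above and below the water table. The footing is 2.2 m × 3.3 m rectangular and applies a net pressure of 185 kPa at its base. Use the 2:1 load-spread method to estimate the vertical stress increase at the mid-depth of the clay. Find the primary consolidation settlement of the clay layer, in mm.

S_c ≈ 251 mm

Mid-depth of clay below the ground surface: z = 1.3 + 5.2/2 = 3.9 m.
Total vertical stress at mid-clay: σ_v = 18.9×1.3 + 17.9×2.6 = 71.11 kPa.
Pore pressure: u = 9.81×(3.9 − 0.81) = 30.313 kPa.
Initial effective stress: σ'_0 = σ_v − u = 71.11 − 30.313 = 40.797 kPa.
Stress increase at mid-clay by the 2:1 spreading method:
Δσ = qBL/((B+z)(L+z)) = 185×2.2×3.3/((2.2+3.9)(3.3+3.9)) = 30.581 kPa
Final effective stress: σ'_f = σ'_0 + Δσ = 40.797 + 30.581 = 71.378 kPa.
Normally consolidated clay, so the full stress increment lies on the virgin compression line:
S_c = C_c·H/(1+e₀)·log₁₀(σ'_f/σ'_0) = 0.35×5.2/(1+0.76)×log₁₀(71.378/40.797)
    = 1.0341 × 0.24294 = 0.2512 m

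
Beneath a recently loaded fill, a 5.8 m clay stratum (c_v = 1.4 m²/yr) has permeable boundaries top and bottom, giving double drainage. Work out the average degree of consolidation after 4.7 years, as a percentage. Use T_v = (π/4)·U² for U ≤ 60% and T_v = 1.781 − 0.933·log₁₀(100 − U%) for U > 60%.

Drainage path length: H_d = H/2 = 2.9 m (double drainage).
T_v = c_v·t/H_d² = 1.4×4.7/2.9² = 0.7824.
T_v = 0.7824 corresponds to the U > 60% branch:
U = 1 − 10^((1.781 − T_v)/0.933)/100 = 0.8824

U ≈ 88.2 %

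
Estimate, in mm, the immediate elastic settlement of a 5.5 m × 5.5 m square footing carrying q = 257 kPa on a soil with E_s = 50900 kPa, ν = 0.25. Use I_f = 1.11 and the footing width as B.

S_e ≈ 28.9 mm

Immediate (elastic) settlement: S_e = q·B·(1−ν²)/E_s · I_f.
S_e = 257 × 5.5 × (1 − 0.25²) / 50900 × 1.11
    = 257 × 5.5 × 0.9375 / 50900 × 1.11
    = 0.0289 m = 28.9 mm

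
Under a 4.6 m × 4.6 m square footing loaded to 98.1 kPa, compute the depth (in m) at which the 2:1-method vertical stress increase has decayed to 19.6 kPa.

2:1 spreading — at depth z the loaded area has grown by z in each plan dimension:
qB²/(B+z)² = Δσ_z ⇒ z = B(√(q/Δσ_z) − 1) = 4.6×(√(98.1/19.6) − 1) = 5.691 m

z ≈ 5.69 m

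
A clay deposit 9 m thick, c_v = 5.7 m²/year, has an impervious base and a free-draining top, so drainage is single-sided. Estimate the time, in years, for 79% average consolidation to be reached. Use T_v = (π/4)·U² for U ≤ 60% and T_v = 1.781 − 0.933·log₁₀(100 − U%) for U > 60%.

Drainage path length: H_d = H = 9 m (single drainage).
U > 60%: T_v = 1.781 − 0.933·log₁₀(100 − 79) = 0.54737.
t = T_v·H_d²/c_v = 0.54737×9²/5.7 = 7.778 years.

t ≈ 7.78 years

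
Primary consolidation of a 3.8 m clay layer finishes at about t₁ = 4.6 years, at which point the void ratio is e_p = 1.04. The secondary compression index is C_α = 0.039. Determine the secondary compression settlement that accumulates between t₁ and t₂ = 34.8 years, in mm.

Secondary compression: S_s = C_α·H/(1+e_p)·log₁₀(t₂/t₁)
S_s = 0.039×3.8/(1+1.04)×log₁₀(34.8/4.6)
    = 0.07265 × 0.8788 = 0.06384 m

S_s ≈ 63.8 mm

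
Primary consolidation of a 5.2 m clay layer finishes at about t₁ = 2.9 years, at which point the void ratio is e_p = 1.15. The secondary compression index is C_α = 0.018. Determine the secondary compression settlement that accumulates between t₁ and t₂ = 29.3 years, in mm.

Secondary compression: S_s = C_α·H/(1+e_p)·log₁₀(t₂/t₁)
S_s = 0.018×5.2/(1+1.15)×log₁₀(29.3/2.9)
    = 0.04353 × 1.004 = 0.04373 m

S_s ≈ 43.7 mm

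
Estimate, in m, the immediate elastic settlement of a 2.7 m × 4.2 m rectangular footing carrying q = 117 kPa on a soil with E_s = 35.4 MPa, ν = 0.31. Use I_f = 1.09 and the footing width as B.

S_e ≈ 0.00879 m

Immediate (elastic) settlement: S_e = q·B·(1−ν²)/E_s · I_f.
E_s = 35.4 MPa = 35400 kPa.
S_e = 117 × 2.7 × (1 − 0.31²) / 35400 × 1.09
    = 117 × 2.7 × 0.9039 / 35400 × 1.09
    = 0.008792 m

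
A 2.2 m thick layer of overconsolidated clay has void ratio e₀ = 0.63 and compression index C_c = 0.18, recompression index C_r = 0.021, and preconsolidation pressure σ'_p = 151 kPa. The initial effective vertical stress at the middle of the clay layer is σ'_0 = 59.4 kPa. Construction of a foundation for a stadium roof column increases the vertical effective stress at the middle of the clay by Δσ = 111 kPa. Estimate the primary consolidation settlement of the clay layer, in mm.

Final effective stress: σ'_f = 59.4 + 111 = 170.4 kPa.
σ'_f = 170.4 > σ'_p = 151 kPa, so the stress path crosses the preconsolidation pressure — recompression up to σ'_p, then virgin compression beyond:
S_c = H/(1+e₀)·[C_r·log₁₀(σ'_p/σ'_0) + C_c·log₁₀(σ'_f/σ'_p)]
    = 2.2/1.63 × [0.021×log₁₀(151/59.4) + 0.18×log₁₀(170.4/151)]
    = 1.3497 × [0.008509 + 0.0094487] = 0.02424 m

S_c ≈ 24.2 mm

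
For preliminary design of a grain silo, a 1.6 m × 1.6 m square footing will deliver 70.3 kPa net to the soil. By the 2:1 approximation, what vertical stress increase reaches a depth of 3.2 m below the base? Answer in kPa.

Δσ_z ≈ 7.81 kPa

By the 2:1 method the load spreads at 1 horizontal : 2 vertical, so at depth z the loaded area has grown by z in each plan dimension:
Δσ = qBL/((B+z)(L+z)) = 70.3×1.6×1.6/((1.6+3.2)(1.6+3.2)) = 7.8111 kPa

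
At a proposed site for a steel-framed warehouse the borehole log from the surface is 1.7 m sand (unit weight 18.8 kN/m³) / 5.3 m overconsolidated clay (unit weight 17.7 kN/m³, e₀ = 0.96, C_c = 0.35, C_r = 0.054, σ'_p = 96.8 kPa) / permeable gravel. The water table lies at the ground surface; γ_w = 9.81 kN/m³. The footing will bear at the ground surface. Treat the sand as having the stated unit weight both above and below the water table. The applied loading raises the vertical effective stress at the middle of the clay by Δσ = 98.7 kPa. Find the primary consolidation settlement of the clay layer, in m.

Mid-depth of clay below the ground surface: z = 1.7 + 5.3/2 = 4.35 m.
Total vertical stress at mid-clay: σ_v = 18.8×1.7 + 17.7×2.65 = 78.865 kPa.
Pore pressure: u = 9.81×(4.35 − 0) = 42.673 kPa.
Initial effective stress: σ'_0 = σ_v − u = 78.865 − 42.673 = 36.192 kPa.
Final effective stress: σ'_f = 36.192 + 98.7 = 134.89 kPa.
σ'_f = 134.89 > σ'_p = 96.8 kPa, so the stress path crosses the preconsolidation pressure — recompression up to σ'_p, then virgin compression beyond:
S_c = H/(1+e₀)·[C_r·log₁₀(σ'_p/σ'_0) + C_c·log₁₀(σ'_f/σ'_p)]
    = 5.3/1.96 × [0.054×log₁₀(96.8/36.192) + 0.35×log₁₀(134.89/96.8)]
    = 2.7041 × [0.023072 + 0.050437] = 0.1988 m

S_c ≈ 0.199 m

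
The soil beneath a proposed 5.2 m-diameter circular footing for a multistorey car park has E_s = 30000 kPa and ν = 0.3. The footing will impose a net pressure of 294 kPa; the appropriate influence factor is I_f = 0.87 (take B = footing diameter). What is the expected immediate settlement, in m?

Immediate (elastic) settlement: S_e = q·B·(1−ν²)/E_s · I_f.
S_e = 294 × 5.2 × (1 − 0.3²) / 30000 × 0.87
    = 294 × 5.2 × 0.91 / 30000 × 0.87
    = 0.04035 m

S_e ≈ 0.0403 m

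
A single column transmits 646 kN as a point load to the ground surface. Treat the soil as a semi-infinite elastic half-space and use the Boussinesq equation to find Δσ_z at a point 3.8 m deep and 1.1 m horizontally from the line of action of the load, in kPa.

Δσ_z ≈ 17.5 kPa

Boussinesq vertical stress below a point load on an elastic half-space:
Δσ_z = 3P/(2πz²) · [1 + (r/z)²]^(−5/2)
r/z = 1.1/3.8 = 0.28947; [1+(r/z)²]^(−5/2) = 0.81777.
Δσ_z = 3×646/(2π×3.8²) × 0.81777 = 21.36 × 0.81777 = 17.47 kPa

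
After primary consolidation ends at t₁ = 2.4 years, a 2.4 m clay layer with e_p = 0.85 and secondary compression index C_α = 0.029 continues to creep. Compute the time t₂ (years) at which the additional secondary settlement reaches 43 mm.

S_s = C_α·H/(1+e_p)·log₁₀(t₂/t₁) ⇒ log₁₀(t₂/t₁) = S_s·(1+e_p)/(C_α·H).
log₁₀(t₂/t₁) = 0.043 × (1+0.85) / (0.029×2.4) = 1.143
t₂ = t₁ × 10^1.143 = 2.4 × 13.9 = 33.36 years

t₂ ≈ 33.4 years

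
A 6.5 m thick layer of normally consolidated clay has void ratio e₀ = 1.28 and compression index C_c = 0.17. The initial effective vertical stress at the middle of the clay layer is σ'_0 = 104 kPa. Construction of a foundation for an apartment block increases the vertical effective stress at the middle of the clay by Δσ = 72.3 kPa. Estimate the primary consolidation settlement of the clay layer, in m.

Final effective stress: σ'_f = σ'_0 + Δσ = 104 + 72.3 = 176.3 kPa.
Normally consolidated clay, so the full stress increment lies on the virgin compression line:
S_c = C_c·H/(1+e₀)·log₁₀(σ'_f/σ'_0) = 0.17×6.5/(1+1.28)×log₁₀(176.3/104)
    = 0.48465 × 0.22922 = 0.1111 m

S_c ≈ 0.111 m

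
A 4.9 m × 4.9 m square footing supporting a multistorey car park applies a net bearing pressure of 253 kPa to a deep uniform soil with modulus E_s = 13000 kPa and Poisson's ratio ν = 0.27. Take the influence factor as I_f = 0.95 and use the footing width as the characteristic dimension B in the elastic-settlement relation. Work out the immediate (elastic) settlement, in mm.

S_e ≈ 84 mm

Immediate (elastic) settlement: S_e = q·B·(1−ν²)/E_s · I_f.
S_e = 253 × 4.9 × (1 − 0.27²) / 13000 × 0.95
    = 253 × 4.9 × 0.9271 / 13000 × 0.95
    = 0.08399 m = 83.99 mm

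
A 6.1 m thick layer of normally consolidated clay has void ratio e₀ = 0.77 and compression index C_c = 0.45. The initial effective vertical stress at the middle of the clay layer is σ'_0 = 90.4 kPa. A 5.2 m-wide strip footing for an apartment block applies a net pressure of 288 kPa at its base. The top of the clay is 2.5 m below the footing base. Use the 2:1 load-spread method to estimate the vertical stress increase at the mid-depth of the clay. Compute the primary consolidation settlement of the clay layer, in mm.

S_c ≈ 628 mm

Mid-depth of clay below the footing base: z = 2.5 + 6.1/2 = 5.55 m.
Stress increase at mid-clay by the 2:1 spreading method:
Δσ = qB/(B+z) = 288×5.2/(5.2+5.55) = 139.31 kPa
Final effective stress: σ'_f = σ'_0 + Δσ = 90.4 + 139.31 = 229.71 kPa.
Normally consolidated clay, so the full stress increment lies on the virgin compression line:
S_c = C_c·H/(1+e₀)·log₁₀(σ'_f/σ'_0) = 0.45×6.1/(1+0.77)×log₁₀(229.71/90.4)
    = 1.5508 × 0.40501 = 0.6281 m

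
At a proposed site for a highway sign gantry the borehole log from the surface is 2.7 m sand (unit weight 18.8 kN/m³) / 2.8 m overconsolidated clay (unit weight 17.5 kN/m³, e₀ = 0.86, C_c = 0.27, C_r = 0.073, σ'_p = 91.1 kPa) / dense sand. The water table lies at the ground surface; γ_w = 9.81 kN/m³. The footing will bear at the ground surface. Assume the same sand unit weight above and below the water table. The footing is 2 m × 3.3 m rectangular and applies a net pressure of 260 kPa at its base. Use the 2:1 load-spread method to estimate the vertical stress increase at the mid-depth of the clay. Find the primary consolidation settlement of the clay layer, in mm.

S_c ≈ 35.1 mm

Mid-depth of clay below the ground surface: z = 2.7 + 2.8/2 = 4.1 m.
Total vertical stress at mid-clay: σ_v = 18.8×2.7 + 17.5×1.4 = 75.26 kPa.
Pore pressure: u = 9.81×(4.1 − 0) = 40.221 kPa.
Initial effective stress: σ'_0 = σ_v − u = 75.26 − 40.221 = 35.039 kPa.
Stress increase at mid-clay by the 2:1 spreading method:
Δσ = qBL/((B+z)(L+z)) = 260×2×3.3/((2+4.1)(3.3+4.1)) = 38.015 kPa
Final effective stress: σ'_f = 35.039 + 38.015 = 73.054 kPa.
σ'_f = 73.054 ≤ σ'_p = 91.1 kPa, so the clay remains overconsolidated and only the recompression index applies:
S_c = C_r·H/(1+e₀)·log₁₀(σ'_f/σ'_0) = 0.073×2.8/1.86×log₁₀(73.054/35.039)
    = 0.10989 × 0.31909 = 0.03507 m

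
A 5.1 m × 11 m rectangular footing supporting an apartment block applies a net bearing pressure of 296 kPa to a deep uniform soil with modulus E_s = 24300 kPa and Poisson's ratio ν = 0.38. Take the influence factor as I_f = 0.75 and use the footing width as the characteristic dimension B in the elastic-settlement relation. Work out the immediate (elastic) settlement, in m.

Immediate (elastic) settlement: S_e = q·B·(1−ν²)/E_s · I_f.
S_e = 296 × 5.1 × (1 − 0.38²) / 24300 × 0.75
    = 296 × 5.1 × 0.8556 / 24300 × 0.75
    = 0.03986 m

S_e ≈ 0.0399 m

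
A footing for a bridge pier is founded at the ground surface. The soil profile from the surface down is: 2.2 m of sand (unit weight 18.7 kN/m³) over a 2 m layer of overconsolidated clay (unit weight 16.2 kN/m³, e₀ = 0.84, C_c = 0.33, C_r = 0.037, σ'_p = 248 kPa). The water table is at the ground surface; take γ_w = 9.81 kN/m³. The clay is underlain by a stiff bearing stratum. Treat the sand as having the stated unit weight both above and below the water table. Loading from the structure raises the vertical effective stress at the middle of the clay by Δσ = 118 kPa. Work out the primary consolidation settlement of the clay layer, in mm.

Mid-depth of clay below the ground surface: z = 2.2 + 2/2 = 3.2 m.
Total vertical stress at mid-clay: σ_v = 18.7×2.2 + 16.2×1 = 57.34 kPa.
Pore pressure: u = 9.81×(3.2 − 0) = 31.392 kPa.
Initial effective stress: σ'_0 = σ_v − u = 57.34 − 31.392 = 25.948 kPa.
Final effective stress: σ'_f = 25.948 + 118 = 143.95 kPa.
σ'_f = 143.95 ≤ σ'_p = 248 kPa, so the clay remains overconsolidated and only the recompression index applies:
S_c = C_r·H/(1+e₀)·log₁₀(σ'_f/σ'_0) = 0.037×2/1.84×log₁₀(143.95/25.948)
    = 0.040219 × 0.74411 = 0.02993 m

S_c ≈ 29.9 mm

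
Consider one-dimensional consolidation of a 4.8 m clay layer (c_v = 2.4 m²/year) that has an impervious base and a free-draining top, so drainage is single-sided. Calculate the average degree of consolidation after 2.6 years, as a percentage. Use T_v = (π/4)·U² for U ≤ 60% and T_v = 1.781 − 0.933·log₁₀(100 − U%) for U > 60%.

U ≈ 58.7 %

Drainage path length: H_d = H = 4.8 m (single drainage).
T_v = c_v·t/H_d² = 2.4×2.6/4.8² = 0.27083.
T_v = 0.27083 corresponds to the U ≤ 60% branch:
U = √(4T_v/π) = 0.5872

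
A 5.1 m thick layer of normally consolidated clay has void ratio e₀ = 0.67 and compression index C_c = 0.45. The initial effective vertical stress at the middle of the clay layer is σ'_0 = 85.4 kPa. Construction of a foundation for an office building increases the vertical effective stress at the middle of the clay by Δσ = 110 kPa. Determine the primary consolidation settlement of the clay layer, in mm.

S_c ≈ 494 mm

Final effective stress: σ'_f = σ'_0 + Δσ = 85.4 + 110 = 195.4 kPa.
Normally consolidated clay, so the full stress increment lies on the virgin compression line:
S_c = C_c·H/(1+e₀)·log₁₀(σ'_f/σ'_0) = 0.45×5.1/(1+0.67)×log₁₀(195.4/85.4)
    = 1.3743 × 0.35947 = 0.494 m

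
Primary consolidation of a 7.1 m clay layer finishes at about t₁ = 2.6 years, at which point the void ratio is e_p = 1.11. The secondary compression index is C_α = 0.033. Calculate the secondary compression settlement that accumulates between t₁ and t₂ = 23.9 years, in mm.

S_s ≈ 107 mm

Secondary compression: S_s = C_α·H/(1+e_p)·log₁₀(t₂/t₁)
S_s = 0.033×7.1/(1+1.11)×log₁₀(23.9/2.6)
    = 0.111 × 0.9634 = 0.107 m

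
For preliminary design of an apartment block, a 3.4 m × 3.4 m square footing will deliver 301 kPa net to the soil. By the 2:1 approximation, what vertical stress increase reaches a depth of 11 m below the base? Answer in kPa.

By the 2:1 method the load spreads at 1 horizontal : 2 vertical, so at depth z the loaded area has grown by z in each plan dimension:
Δσ = qBL/((B+z)(L+z)) = 301×3.4×3.4/((3.4+11)(3.4+11)) = 16.78 kPa

Δσ_z ≈ 16.8 kPa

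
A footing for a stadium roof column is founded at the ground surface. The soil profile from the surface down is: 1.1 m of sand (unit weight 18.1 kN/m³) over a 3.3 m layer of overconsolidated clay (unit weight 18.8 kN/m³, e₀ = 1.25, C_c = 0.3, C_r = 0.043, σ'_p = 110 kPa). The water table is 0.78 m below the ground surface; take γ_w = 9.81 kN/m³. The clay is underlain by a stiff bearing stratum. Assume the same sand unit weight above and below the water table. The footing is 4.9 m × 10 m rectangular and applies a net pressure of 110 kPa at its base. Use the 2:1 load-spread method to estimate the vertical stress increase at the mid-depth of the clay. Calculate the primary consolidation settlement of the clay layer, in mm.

S_c ≈ 27.7 mm

Mid-depth of clay below the ground surface: z = 1.1 + 3.3/2 = 2.75 m.
Total vertical stress at mid-clay: σ_v = 18.1×1.1 + 18.8×1.65 = 50.93 kPa.
Pore pressure: u = 9.81×(2.75 − 0.78) = 19.326 kPa.
Initial effective stress: σ'_0 = σ_v − u = 50.93 − 19.326 = 31.604 kPa.
Stress increase at mid-clay by the 2:1 spreading method:
Δσ = qBL/((B+z)(L+z)) = 110×4.9×10/((4.9+2.75)(10+2.75)) = 55.261 kPa
Final effective stress: σ'_f = 31.604 + 55.261 = 86.865 kPa.
σ'_f = 86.865 ≤ σ'_p = 110 kPa, so the clay remains overconsolidated and only the recompression index applies:
S_c = C_r·H/(1+e₀)·log₁₀(σ'_f/σ'_0) = 0.043×3.3/2.25×log₁₀(86.865/31.604)
    = 0.063068 × 0.4391 = 0.02769 m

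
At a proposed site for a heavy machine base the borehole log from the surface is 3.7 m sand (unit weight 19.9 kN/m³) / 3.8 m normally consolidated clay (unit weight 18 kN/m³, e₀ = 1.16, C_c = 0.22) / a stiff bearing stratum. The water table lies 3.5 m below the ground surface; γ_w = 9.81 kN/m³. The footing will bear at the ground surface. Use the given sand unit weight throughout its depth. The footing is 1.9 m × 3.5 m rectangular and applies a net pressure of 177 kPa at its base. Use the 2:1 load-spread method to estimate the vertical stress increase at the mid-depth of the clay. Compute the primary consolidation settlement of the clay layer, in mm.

Mid-depth of clay below the ground surface: z = 3.7 + 3.8/2 = 5.6 m.
Total vertical stress at mid-clay: σ_v = 19.9×3.7 + 18×1.9 = 107.83 kPa.
Pore pressure: u = 9.81×(5.6 − 3.5) = 20.601 kPa.
Initial effective stress: σ'_0 = σ_v − u = 107.83 − 20.601 = 87.229 kPa.
Stress increase at mid-clay by the 2:1 spreading method:
Δσ = qBL/((B+z)(L+z)) = 177×1.9×3.5/((1.9+5.6)(3.5+5.6)) = 17.246 kPa
Final effective stress: σ'_f = σ'_0 + Δσ = 87.229 + 17.246 = 104.47 kPa.
Normally consolidated clay, so the full stress increment lies on the virgin compression line:
S_c = C_c·H/(1+e₀)·log₁₀(σ'_f/σ'_0) = 0.22×3.8/(1+1.16)×log₁₀(104.47/87.229)
    = 0.38704 × 0.078331 = 0.03032 m

S_c ≈ 30.3 mm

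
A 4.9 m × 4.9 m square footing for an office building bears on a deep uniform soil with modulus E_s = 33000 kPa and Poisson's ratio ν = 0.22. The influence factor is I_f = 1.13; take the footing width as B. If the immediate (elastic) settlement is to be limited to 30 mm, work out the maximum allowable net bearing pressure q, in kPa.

q ≈ 188 kPa

S_e = q·B·(1−ν²)/E_s · I_f  ⇒  q = S_e·E_s / (B·(1−ν²)·I_f).
q = 0.03 × 33000 / (4.9 × 0.9516 × 1.13) = 187.9 kPa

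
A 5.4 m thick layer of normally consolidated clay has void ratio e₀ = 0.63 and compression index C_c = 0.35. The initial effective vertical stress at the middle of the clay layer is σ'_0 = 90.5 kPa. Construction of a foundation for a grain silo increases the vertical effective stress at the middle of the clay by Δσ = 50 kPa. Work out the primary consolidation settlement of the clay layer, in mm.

Final effective stress: σ'_f = σ'_0 + Δσ = 90.5 + 50 = 140.5 kPa.
Normally consolidated clay, so the full stress increment lies on the virgin compression line:
S_c = C_c·H/(1+e₀)·log₁₀(σ'_f/σ'_0) = 0.35×5.4/(1+0.63)×log₁₀(140.5/90.5)
    = 1.1595 × 0.19103 = 0.2215 m

S_c ≈ 221 mm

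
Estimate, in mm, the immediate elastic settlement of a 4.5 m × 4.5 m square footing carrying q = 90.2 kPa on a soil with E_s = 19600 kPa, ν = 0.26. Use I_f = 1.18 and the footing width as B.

S_e ≈ 22.8 mm

Immediate (elastic) settlement: S_e = q·B·(1−ν²)/E_s · I_f.
S_e = 90.2 × 4.5 × (1 − 0.26²) / 19600 × 1.18
    = 90.2 × 4.5 × 0.9324 / 19600 × 1.18
    = 0.02278 m = 22.78 mm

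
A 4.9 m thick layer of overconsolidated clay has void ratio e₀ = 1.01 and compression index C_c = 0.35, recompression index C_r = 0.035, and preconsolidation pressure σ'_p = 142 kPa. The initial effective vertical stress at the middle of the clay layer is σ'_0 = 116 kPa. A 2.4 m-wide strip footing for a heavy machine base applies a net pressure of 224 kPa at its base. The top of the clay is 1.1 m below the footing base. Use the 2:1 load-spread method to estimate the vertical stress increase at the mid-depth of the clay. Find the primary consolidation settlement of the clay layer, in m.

S_c ≈ 0.146 m

Mid-depth of clay below the footing base: z = 1.1 + 4.9/2 = 3.55 m.
Stress increase at mid-clay by the 2:1 spreading method:
Δσ = qB/(B+z) = 224×2.4/(2.4+3.55) = 90.353 kPa
Final effective stress: σ'_f = 116 + 90.353 = 206.35 kPa.
σ'_f = 206.35 > σ'_p = 142 kPa, so the stress path crosses the preconsolidation pressure — recompression up to σ'_p, then virgin compression beyond:
S_c = H/(1+e₀)·[C_r·log₁₀(σ'_p/σ'_0) + C_c·log₁₀(σ'_f/σ'_p)]
    = 4.9/2.01 × [0.035×log₁₀(142/116) + 0.35×log₁₀(206.35/142)]
    = 2.4378 × [0.0030741 + 0.056811] = 0.146 m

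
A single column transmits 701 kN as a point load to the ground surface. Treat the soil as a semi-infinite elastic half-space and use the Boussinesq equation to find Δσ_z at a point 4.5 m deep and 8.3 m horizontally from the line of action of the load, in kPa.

Boussinesq vertical stress below a point load on an elastic half-space:
Δσ_z = 3P/(2πz²) · [1 + (r/z)²]^(−5/2)
r/z = 8.3/4.5 = 1.8444; [1+(r/z)²]^(−5/2) = 0.024597.
Δσ_z = 3×701/(2π×4.5²) × 0.024597 = 16.529 × 0.024597 = 0.4066 kPa

Δσ_z ≈ 0.407 kPa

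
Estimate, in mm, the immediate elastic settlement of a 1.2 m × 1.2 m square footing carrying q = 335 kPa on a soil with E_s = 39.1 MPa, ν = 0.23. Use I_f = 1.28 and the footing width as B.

Immediate (elastic) settlement: S_e = q·B·(1−ν²)/E_s · I_f.
E_s = 39.1 MPa = 39100 kPa.
S_e = 335 × 1.2 × (1 − 0.23²) / 39100 × 1.28
    = 335 × 1.2 × 0.9471 / 39100 × 1.28
    = 0.01246 m = 12.46 mm

S_e ≈ 12.5 mm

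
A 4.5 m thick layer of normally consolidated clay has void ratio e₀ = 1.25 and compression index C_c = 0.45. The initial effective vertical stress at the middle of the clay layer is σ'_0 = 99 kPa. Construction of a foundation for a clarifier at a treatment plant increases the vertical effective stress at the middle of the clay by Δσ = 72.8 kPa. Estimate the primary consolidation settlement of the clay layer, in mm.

Final effective stress: σ'_f = σ'_0 + Δσ = 99 + 72.8 = 171.8 kPa.
Normally consolidated clay, so the full stress increment lies on the virgin compression line:
S_c = C_c·H/(1+e₀)·log₁₀(σ'_f/σ'_0) = 0.45×4.5/(1+1.25)×log₁₀(171.8/99)
    = 0.9 × 0.23939 = 0.2155 m

S_c ≈ 215 mm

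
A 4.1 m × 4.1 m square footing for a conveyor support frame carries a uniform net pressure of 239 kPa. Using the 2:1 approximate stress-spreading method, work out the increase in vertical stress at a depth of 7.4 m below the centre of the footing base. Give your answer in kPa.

By the 2:1 method the load spreads at 1 horizontal : 2 vertical, so at depth z the loaded area has grown by z in each plan dimension:
Δσ = qBL/((B+z)(L+z)) = 239×4.1×4.1/((4.1+7.4)(4.1+7.4)) = 30.379 kPa

Δσ_z ≈ 30.4 kPa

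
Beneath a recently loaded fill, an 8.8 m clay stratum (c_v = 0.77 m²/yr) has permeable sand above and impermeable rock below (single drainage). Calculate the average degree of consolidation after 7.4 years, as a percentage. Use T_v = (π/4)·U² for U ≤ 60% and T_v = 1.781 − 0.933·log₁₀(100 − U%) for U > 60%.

Drainage path length: H_d = H = 8.8 m (single drainage).
T_v = c_v·t/H_d² = 0.77×7.4/8.8² = 0.07358.
T_v = 0.07358 corresponds to the U ≤ 60% branch:
U = √(4T_v/π) = 0.3061

U ≈ 30.6 %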